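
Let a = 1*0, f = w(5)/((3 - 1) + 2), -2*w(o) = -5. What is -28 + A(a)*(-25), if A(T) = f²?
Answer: -2417/64 ≈ -37.766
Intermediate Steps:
w(o) = 5/2 (w(o) = -½*(-5) = 5/2)
f = 5/8 (f = 5/(2*((3 - 1) + 2)) = 5/(2*(2 + 2)) = (5/2)/4 = (5/2)*(¼) = 5/8 ≈ 0.62500)
a = 0
A(T) = 25/64 (A(T) = (5/8)² = 25/64)
-28 + A(a)*(-25) = -28 + (25/64)*(-25) = -28 - 625/64 = -2417/64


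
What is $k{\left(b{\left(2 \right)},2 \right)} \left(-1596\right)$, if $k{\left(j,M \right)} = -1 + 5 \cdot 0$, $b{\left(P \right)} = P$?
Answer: $1596$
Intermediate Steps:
$k{\left(j,M \right)} = -1$ ($k{\left(j,M \right)} = -1 + 0 = -1$)
$k{\left(b{\left(2 \right)},2 \right)} \left(-1596\right) = \left(-1\right) \left(-1596\right) = 1596$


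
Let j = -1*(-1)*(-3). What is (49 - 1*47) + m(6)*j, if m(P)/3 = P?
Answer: -52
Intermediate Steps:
m(P) = 3*P
j = -3 (j = 1*(-3) = -3)
(49 - 1*47) + m(6)*j = (49 - 1*47) + (3*6)*(-3) = (49 - 47) + 18*(-3) = 2 - 54 = -52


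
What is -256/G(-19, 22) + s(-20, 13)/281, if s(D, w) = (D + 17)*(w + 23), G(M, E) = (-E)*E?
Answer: 4916/34001 ≈ 0.14458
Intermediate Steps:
G(M, E) = -E²
s(D, w) = (17 + D)*(23 + w)
-256/G(-19, 22) + s(-20, 13)/281 = -256/((-1*22²)) + (391 + 17*13 + 23*(-20) - 20*13)/281 = -256/((-1*484)) + (391 + 221 - 460 - 260)*(1/281) = -256/(-484) - 108*1/281 = -256*(-1/484) - 108/281 = 64/121 - 108/281 = 4916/34001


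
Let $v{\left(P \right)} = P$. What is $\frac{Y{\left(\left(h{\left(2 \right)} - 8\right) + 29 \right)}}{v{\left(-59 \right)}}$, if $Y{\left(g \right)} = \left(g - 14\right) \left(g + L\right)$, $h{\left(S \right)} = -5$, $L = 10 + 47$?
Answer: $- \frac{146}{59} \approx -2.4746$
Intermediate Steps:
$L = 57$
$Y{\left(g \right)} = \left(-14 + g\right) \left(57 + g\right)$ ($Y{\left(g \right)} = \left(g - 14\right) \left(g + 57\right) = \left(-14 + g\right) \left(57 + g\right)$)
$\frac{Y{\left(\left(h{\left(2 \right)} - 8\right) + 29 \right)}}{v{\left(-59 \right)}} = \frac{-798 + \left(\left(-5 - 8\right) + 29\right)^{2} + 43 \left(\left(-5 - 8\right) + 29\right)}{-59} = \left(-798 + \left(-13 + 29\right)^{2} + 43 \left(-13 + 29\right)\right) \left(- \frac{1}{59}\right) = \left(-798 + 16^{2} + 43 \cdot 16\right) \left(- \frac{1}{59}\right) = \left(-798 + 256 + 688\right) \left(- \frac{1}{59}\right) = 146 \left(- \frac{1}{59}\right) = - \frac{146}{59}$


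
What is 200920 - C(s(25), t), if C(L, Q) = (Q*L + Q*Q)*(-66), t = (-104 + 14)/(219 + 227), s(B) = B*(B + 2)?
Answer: 9544625080/49729 ≈ 1.9193e+5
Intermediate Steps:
s(B) = B*(2 + B)
t = -45/223 (t = -90/446 = -90*1/446 = -45/223 ≈ -0.20179)
C(L, Q) = -66*Q**2 - 66*L*Q (C(L, Q) = (L*Q + Q**2)*(-66) = (Q**2 + L*Q)*(-66) = -66*Q**2 - 66*L*Q)
200920 - C(s(25), t) = 200920 - (-66)*(-45)*(25*(2 + 25) - 45/223)/223 = 200920 - (-66)*(-45)*(25*27 - 45/223)/223 = 200920 - (-66)*(-45)*(675 - 45/223)/223 = 200920 - (-66)*(-45)*150480/(223*223) = 200920 - 1*446925600/49729 = 200920 - 446925600/49729 = 9544625080/49729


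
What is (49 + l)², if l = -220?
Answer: 29241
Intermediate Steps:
(49 + l)² = (49 - 220)² = (-171)² = 29241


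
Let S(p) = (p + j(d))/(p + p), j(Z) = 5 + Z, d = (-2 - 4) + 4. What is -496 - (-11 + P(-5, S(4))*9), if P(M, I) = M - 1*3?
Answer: -413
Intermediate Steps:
d = -2 (d = -6 + 4 = -2)
S(p) = (3 + p)/(2*p) (S(p) = (p + (5 - 2))/(p + p) = (p + 3)/((2*p)) = (3 + p)*(1/(2*p)) = (3 + p)/(2*p))
P(M, I) = -3 + M (P(M, I) = M - 3 = -3 + M)
-496 - (-11 + P(-5, S(4))*9) = -496 - (-11 + (-3 - 5)*9) = -496 - (-11 - 8*9) = -496 - (-11 - 72) = -496 - 1*(-83) = -496 + 83 = -413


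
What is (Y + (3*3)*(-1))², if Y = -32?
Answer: 1681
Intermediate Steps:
(Y + (3*3)*(-1))² = (-32 + (3*3)*(-1))² = (-32 + 9*(-1))² = (-32 - 9)² = (-41)² = 1681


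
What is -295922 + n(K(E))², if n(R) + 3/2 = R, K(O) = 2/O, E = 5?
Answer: -29592079/100 ≈ -2.9592e+5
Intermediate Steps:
n(R) = -3/2 + R
-295922 + n(K(E))² = -295922 + (-3/2 + 2/5)² = -295922 + (-3/2 + 2*(⅕))² = -295922 + (-3/2 + ⅖)² = -295922 + (-11/10)² = -295922 + 121/100 = -29592079/100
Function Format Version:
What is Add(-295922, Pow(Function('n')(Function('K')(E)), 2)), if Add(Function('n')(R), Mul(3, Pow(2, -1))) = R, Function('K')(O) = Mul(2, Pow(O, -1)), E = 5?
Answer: Rational(-29592079, 100) ≈ -2.9592e+5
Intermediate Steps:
Function('n')(R) = Add(Rational(-3, 2), R)
Add(-295922, Pow(Function('n')(Function('K')(E)), 2)) = Add(-295922, Pow(Add(Rational(-3, 2), Mul(2, Pow(5, -1))), 2)) = Add(-295922, Pow(Add(Rational(-3, 2), Mul(2, Rational(1, 5))), 2)) = Add(-295922, Pow(Add(Rational(-3, 2), Rational(2, 5)), 2)) = Add(-295922, Pow(Rational(-11, 10), 2)) = Add(-295922, Rational(121, 100)) = Rational(-29592079, 100)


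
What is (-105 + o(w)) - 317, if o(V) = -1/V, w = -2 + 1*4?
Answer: -845/2 ≈ -422.50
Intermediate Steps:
w = 2 (w = -2 + 4 = 2)
(-105 + o(w)) - 317 = (-105 - 1/2) - 317 = (-105 - 1*½) - 317 = (-105 - ½) - 317 = -211/2 - 317 = -845/2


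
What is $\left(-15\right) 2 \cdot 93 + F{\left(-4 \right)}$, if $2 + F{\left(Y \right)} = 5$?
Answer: $-2787$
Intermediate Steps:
$F{\left(Y \right)} = 3$ ($F{\left(Y \right)} = -2 + 5 = 3$)
$\left(-15\right) 2 \cdot 93 + F{\left(-4 \right)} = \left(-15\right) 2 \cdot 93 + 3 = \left(-30\right) 93 + 3 = -2790 + 3 = -2787$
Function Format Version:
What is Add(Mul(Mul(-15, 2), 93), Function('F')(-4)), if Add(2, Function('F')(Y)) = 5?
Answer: -2787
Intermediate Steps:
Function('F')(Y) = 3 (Function('F')(Y) = Add(-2, 5) = 3)
Add(Mul(Mul(-15, 2), 93), Function('F')(-4)) = Add(Mul(Mul(-15, 2), 93), 3) = Add(Mul(-30, 93), 3) = Add(-2790, 3) = -2787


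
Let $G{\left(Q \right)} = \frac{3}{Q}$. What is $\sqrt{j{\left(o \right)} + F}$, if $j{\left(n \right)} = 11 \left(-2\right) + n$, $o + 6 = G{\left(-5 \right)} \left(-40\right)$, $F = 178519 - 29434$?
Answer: $\sqrt{149081} \approx 386.11$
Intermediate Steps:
$F = 149085$ ($F = 178519 - 29434 = 149085$)
$o = 18$ ($o = -6 + \frac{3}{-5} \left(-40\right) = -6 + 3 \left(- \frac{1}{5}\right) \left(-40\right) = -6 - -24 = -6 + 24 = 18$)
$j{\left(n \right)} = -22 + n$
$\sqrt{j{\left(o \right)} + F} = \sqrt{\left(-22 + 18\right) + 149085} = \sqrt{-4 + 149085} = \sqrt{149081}$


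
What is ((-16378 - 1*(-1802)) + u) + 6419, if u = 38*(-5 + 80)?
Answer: -5307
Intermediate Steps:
u = 2850 (u = 38*75 = 2850)
((-16378 - 1*(-1802)) + u) + 6419 = ((-16378 - 1*(-1802)) + 2850) + 6419 = ((-16378 + 1802) + 2850) + 6419 = (-14576 + 2850) + 6419 = -11726 + 6419 = -5307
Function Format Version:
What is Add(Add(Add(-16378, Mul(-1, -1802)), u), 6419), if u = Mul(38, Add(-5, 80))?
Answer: -5307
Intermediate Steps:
u = 2850 (u = Mul(38, 75) = 2850)
Add(Add(Add(-16378, Mul(-1, -1802)), u), 6419) = Add(Add(Add(-16378, Mul(-1, -1802)), 2850), 6419) = Add(Add(Add(-16378, 1802), 2850), 6419) = Add(Add(-14576, 2850), 6419) = Add(-11726, 6419) = -5307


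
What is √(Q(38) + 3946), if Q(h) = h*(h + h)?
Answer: √6834 ≈ 82.668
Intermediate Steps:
Q(h) = 2*h² (Q(h) = h*(2*h) = 2*h²)
√(Q(38) + 3946) = √(2*38² + 3946) = √(2*1444 + 3946) = √(2888 + 3946) = √6834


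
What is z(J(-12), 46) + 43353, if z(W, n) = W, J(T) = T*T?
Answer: 43497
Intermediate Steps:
J(T) = T²
z(J(-12), 46) + 43353 = (-12)² + 43353 = 144 + 43353 = 43497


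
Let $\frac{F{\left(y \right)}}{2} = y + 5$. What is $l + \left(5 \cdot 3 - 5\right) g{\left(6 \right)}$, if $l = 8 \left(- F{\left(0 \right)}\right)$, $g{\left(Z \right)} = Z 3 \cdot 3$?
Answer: $460$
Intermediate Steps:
$F{\left(y \right)} = 10 + 2 y$ ($F{\left(y \right)} = 2 \left(y + 5\right) = 2 \left(5 + y\right) = 10 + 2 y$)
$g{\left(Z \right)} = 9 Z$ ($g{\left(Z \right)} = 3 Z 3 = 9 Z$)
$l = -80$ ($l = 8 \left(- (10 + 2 \cdot 0)\right) = 8 \left(- (10 + 0)\right) = 8 \left(\left(-1\right) 10\right) = 8 \left(-10\right) = -80$)
$l + \left(5 \cdot 3 - 5\right) g{\left(6 \right)} = -80 + \left(5 \cdot 3 - 5\right) 9 \cdot 6 = -80 + \left(15 - 5\right) 54 = -80 + 10 \cdot 54 = -80 + 540 = 460$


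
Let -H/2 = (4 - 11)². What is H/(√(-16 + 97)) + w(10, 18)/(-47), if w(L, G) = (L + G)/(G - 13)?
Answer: -23282/2115 ≈ -11.008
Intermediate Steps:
w(L, G) = (G + L)/(-13 + G)
H = -98 (H = -2*(4 - 11)² = -2*(-7)² = -2*49 = -98)
H/(√(-16 + 97)) + w(10, 18)/(-47) = -98/√(-16 + 97) + ((18 + 10)/(-13 + 18))/(-47) = -98/(√81) + (28/5)*(-1/47) = -98/9 + ((⅕)*28)*(-1/47) = -98*⅑ + (28/5)*(-1/47) = -98/9 - 28/235 = -23282/2115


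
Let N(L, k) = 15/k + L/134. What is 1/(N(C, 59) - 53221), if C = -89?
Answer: -7906/420768467 ≈ -1.8789e-5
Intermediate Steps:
N(L, k) = 15/k + L/134 (N(L, k) = 15/k + L*(1/134) = 15/k + L/134)
1/(N(C, 59) - 53221) = 1/((15/59 + (1/134)*(-89)) - 53221) = 1/((15*(1/59) - 89/134) - 53221) = 1/((15/59 - 89/134) - 53221) = 1/(-3241/7906 - 53221) = 1/(-420768467/7906) = -7906/420768467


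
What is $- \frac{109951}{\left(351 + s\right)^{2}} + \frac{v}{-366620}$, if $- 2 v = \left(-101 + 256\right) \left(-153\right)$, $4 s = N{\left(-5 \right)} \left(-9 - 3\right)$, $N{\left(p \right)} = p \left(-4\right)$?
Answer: $- \frac{16525736231}{12418299288} \approx -1.3308$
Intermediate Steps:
$N{\left(p \right)} = - 4 p$
$s = -60$ ($s = \frac{\left(-4\right) \left(-5\right) \left(-9 - 3\right)}{4} = \frac{20 \left(-12\right)}{4} = \frac{1}{4} \left(-240\right) = -60$)
$v = \frac{23715}{2}$ ($v = - \frac{\left(-101 + 256\right) \left(-153\right)}{2} = - \frac{155 \left(-153\right)}{2} = \left(- \frac{1}{2}\right) \left(-23715\right) = \frac{23715}{2} \approx 11858.0$)
$- \frac{109951}{\left(351 + s\right)^{2}} + \frac{v}{-366620} = - \frac{109951}{\left(351 - 60\right)^{2}} + \frac{23715}{2 \left(-366620\right)} = - \frac{109951}{291^{2}} + \frac{23715}{2} \left(- \frac{1}{366620}\right) = - \frac{109951}{84681} - \frac{4743}{146648} = - \frac{16525736231}{12418299288}$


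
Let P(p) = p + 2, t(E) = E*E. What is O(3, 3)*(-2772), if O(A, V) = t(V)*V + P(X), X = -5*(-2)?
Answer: -108108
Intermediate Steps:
X = 10
t(E) = E²
P(p) = 2 + p
O(A, V) = 12 + V³ (O(A, V) = V²*V + (2 + 10) = V³ + 12 = 12 + V³)
O(3, 3)*(-2772) = (12 + 3³)*(-2772) = (12 + 27)*(-2772) = 39*(-2772) = -108108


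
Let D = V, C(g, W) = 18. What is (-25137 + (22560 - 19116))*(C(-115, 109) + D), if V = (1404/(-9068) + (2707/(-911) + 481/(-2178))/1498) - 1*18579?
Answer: 129194775242876115943/320863481268 ≈ 4.0265e+8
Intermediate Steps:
V = -125188832613611575/6738133106628 (V = (1404*(-1/9068) + (2707*(-1/911) + 481*(-1/2178))*(1/1498)) - 18579 = (-351/2267 + (-2707/911 - 481/2178)*(1/1498)) - 18579 = (-351/2267 - 6334037/1984158*1/1498) - 18579 = (-351/2267 - 6334037/2972268684) - 18579 = -1057625569963/6738133106628 - 18579 = -125188832613611575/6738133106628 ≈ -18579.)
D = -125188832613611575/6738133106628 ≈ -18579.
(-25137 + (22560 - 19116))*(C(-115, 109) + D) = (-25137 + (22560 - 19116))*(18 - 125188832613611575/6738133106628) = (-25137 + 3444)*(-125067546217692271/6738133106628) = -21693*(-125067546217692271/6738133106628) = 129194775242876115943/320863481268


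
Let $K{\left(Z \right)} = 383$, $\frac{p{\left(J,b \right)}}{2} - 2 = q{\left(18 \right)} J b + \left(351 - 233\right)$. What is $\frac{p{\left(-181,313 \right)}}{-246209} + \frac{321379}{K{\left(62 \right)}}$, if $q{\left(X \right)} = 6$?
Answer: $\frac{79386687479}{94298047} \approx 841.87$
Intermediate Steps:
$p{\left(J,b \right)} = 240 + 12 J b$ ($p{\left(J,b \right)} = 4 + 2 \left(6 J b + \left(351 - 233\right)\right) = 4 + 2 \left(6 J b + 118\right) = 4 + 2 \left(118 + 6 J b\right) = 4 + \left(236 + 12 J b\right) = 240 + 12 J b$)
$\frac{p{\left(-181,313 \right)}}{-246209} + \frac{321379}{K{\left(62 \right)}} = \frac{240 + 12 \left(-181\right) 313}{-246209} + \frac{321379}{383} = \left(240 - 679836\right) \left(- \frac{1}{246209}\right) + 321379 \cdot \frac{1}{383} = \left(-679596\right) \left(- \frac{1}{246209}\right) + \frac{321379}{383} = \frac{679596}{246209} + \frac{321379}{383} = \frac{79386687479}{94298047}$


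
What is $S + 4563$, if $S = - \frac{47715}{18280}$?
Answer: $\frac{16672785}{3656} \approx 4560.4$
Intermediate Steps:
$S = - \frac{9543}{3656}$ ($S = \left(-47715\right) \frac{1}{18280} = - \frac{9543}{3656} \approx -2.6102$)
$S + 4563 = - \frac{9543}{3656} + 4563 = \frac{16672785}{3656}$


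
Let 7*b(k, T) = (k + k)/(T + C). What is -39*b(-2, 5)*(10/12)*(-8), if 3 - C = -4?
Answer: -260/21 ≈ -12.381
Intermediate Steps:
C = 7 (C = 3 - 1*(-4) = 3 + 4 = 7)
b(k, T) = 2*k/(7*(7 + T)) (b(k, T) = ((k + k)/(T + 7))/7 = ((2*k)/(7 + T))/7 = (2*k/(7 + T))/7 = 2*k/(7*(7 + T)))
-39*b(-2, 5)*(10/12)*(-8) = -39*((2/7)*(-2)/(7 + 5))*(10/12)*(-8) = -39*((2/7)*(-2)/12)*(10*(1/12))*(-8) = -39*((2/7)*(-2)*(1/12))*(⅚)*(-8) = -39*(-1/21*⅚)*(-8) = -(-65)*(-8)/42 = -39*20/63 = -260/21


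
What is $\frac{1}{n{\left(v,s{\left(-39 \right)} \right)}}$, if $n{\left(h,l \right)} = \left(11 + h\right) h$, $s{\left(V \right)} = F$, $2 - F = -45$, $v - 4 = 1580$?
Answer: $\frac{1}{2526480} \approx 3.9581 \cdot 10^{-7}$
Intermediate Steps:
$v = 1584$ ($v = 4 + 1580 = 1584$)
$F = 47$ ($F = 2 - -45 = 2 + 45 = 47$)
$s{\left(V \right)} = 47$
$n{\left(h,l \right)} = h \left(11 + h\right)$
$\frac{1}{n{\left(v,s{\left(-39 \right)} \right)}} = \frac{1}{1584 \left(11 + 1584\right)} = \frac{1}{1584 \cdot 1595} = \frac{1}{2526480}$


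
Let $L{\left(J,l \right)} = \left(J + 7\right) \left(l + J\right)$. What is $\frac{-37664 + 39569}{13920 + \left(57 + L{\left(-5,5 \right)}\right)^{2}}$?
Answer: $\frac{635}{5723} \approx 0.11096$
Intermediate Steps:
$L{\left(J,l \right)} = \left(7 + J\right) \left(J + l\right)$
$\frac{-37664 + 39569}{13920 + \left(57 + L{\left(-5,5 \right)}\right)^{2}} = \frac{-37664 + 39569}{13920 + \left(57 + \left(\left(-5\right)^{2} + 7 \left(-5\right) + 7 \cdot 5 - 25\right)\right)^{2}} = \frac{1905}{13920 + \left(57 + \left(25 - 35 + 35 - 25\right)\right)^{2}} = \frac{1905}{13920 + \left(57 + 0\right)^{2}} = \frac{1905}{13920 + 57^{2}} = \frac{1905}{13920 + 3249} = \frac{1905}{17169} = 1905 \cdot \frac{1}{17169} = \frac{635}{5723}$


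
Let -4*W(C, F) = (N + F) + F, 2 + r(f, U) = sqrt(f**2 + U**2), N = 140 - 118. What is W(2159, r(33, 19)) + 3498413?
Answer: 6996817/2 - 5*sqrt(58)/2 ≈ 3.4984e+6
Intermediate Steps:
N = 22
r(f, U) = -2 + sqrt(U**2 + f**2) (r(f, U) = -2 + sqrt(f**2 + U**2) = -2 + sqrt(U**2 + f**2))
W(C, F) = -11/2 - F/2 (W(C, F) = -((22 + F) + F)/4 = -(22 + 2*F)/4 = -11/2 - F/2)
W(2159, r(33, 19)) + 3498413 = (-11/2 - (-2 + sqrt(19**2 + 33**2))/2) + 3498413 = (-11/2 - (-2 + sqrt(361 + 1089))/2) + 3498413 = (-11/2 - (-2 + sqrt(1450))/2) + 3498413 = (-11/2 - (-2 + 5*sqrt(58))/2) + 3498413 = (-11/2 + (1 - 5*sqrt(58)/2)) + 3498413 = (-9/2 - 5*sqrt(58)/2) + 3498413 = 6996817/2 - 5*sqrt(58)/2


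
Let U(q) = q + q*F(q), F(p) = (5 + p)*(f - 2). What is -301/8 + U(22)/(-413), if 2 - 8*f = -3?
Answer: -117955/3304 ≈ -35.701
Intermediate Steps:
f = 5/8 (f = ¼ - ⅛*(-3) = ¼ + 3/8 = 5/8 ≈ 0.62500)
F(p) = -55/8 - 11*p/8 (F(p) = (5 + p)*(5/8 - 2) = (5 + p)*(-11/8) = -55/8 - 11*p/8)
U(q) = q + q*(-55/8 - 11*q/8)
-301/8 + U(22)/(-413) = -301/8 - ⅛*22*(47 + 11*22)/(-413) = -301*⅛ - ⅛*22*(47 + 242)*(-1/413) = -301/8 - ⅛*22*289*(-1/413) = -301/8 - 3179/4*(-1/413) = -301/8 + 3179/1652 = -117955/3304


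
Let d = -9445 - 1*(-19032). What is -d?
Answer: -9587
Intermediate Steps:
d = 9587 (d = -9445 + 19032 = 9587)
-d = -1*9587 = -9587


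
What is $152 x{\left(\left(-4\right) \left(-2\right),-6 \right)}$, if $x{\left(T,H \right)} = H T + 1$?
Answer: $-7144$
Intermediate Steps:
$x{\left(T,H \right)} = 1 + H T$
$152 x{\left(\left(-4\right) \left(-2\right),-6 \right)} = 152 \left(1 - 6 \left(\left(-4\right) \left(-2\right)\right)\right) = 152 \left(1 - 48\right) = 152 \left(-47\right) = -7144$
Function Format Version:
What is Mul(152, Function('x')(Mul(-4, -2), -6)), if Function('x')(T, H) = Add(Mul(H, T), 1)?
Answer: -7144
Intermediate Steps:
Function('x')(T, H) = Add(1, Mul(H, T))
Mul(152, Function('x')(Mul(-4, -2), -6)) = Mul(152, Add(1, Mul(-6, Mul(-4, -2)))) = Mul(152, Add(1, Mul(-6, 8))) = Mul(152, Add(1, -48)) = Mul(152, -47) = -7144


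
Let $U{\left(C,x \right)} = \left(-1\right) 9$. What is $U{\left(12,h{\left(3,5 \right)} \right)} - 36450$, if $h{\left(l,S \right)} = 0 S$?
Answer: $-36459$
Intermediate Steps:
$h{\left(l,S \right)} = 0$
$U{\left(C,x \right)} = -9$
$U{\left(12,h{\left(3,5 \right)} \right)} - 36450 = -9 - 36450 = -36459$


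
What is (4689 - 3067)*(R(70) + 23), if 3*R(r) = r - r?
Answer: 37306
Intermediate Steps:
R(r) = 0 (R(r) = (r - r)/3 = (⅓)*0 = 0)
(4689 - 3067)*(R(70) + 23) = (4689 - 3067)*(0 + 23) = 1622*23 = 37306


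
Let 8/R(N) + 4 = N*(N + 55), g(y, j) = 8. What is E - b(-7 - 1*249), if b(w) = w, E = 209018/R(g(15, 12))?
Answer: 13063881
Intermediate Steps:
R(N) = 8/(-4 + N*(55 + N)) (R(N) = 8/(-4 + N*(N + 55)) = 8/(-4 + N*(55 + N)))
E = 13063625 (E = 209018/((8/(-4 + 8**2 + 55*8))) = 209018/((8/(-4 + 64 + 440))) = 209018/((8/500)) = 209018/((8*(1/500))) = 209018/(2/125) = 209018*(125/2) = 13063625)
E - b(-7 - 1*249) = 13063625 - (-7 - 1*249) = 13063625 - (-7 - 249) = 13063625 - 1*(-256) = 13063625 + 256 = 13063881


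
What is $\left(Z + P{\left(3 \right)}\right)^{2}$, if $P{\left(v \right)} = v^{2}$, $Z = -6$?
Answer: $9$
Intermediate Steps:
$\left(Z + P{\left(3 \right)}\right)^{2} = \left(-6 + 3^{2}\right)^{2} = \left(-6 + 9\right)^{2} = 3^{2} = 9$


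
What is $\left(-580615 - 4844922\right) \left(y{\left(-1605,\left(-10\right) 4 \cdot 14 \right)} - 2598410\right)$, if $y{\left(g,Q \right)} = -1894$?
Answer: $14108045563248$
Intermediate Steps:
$\left(-580615 - 4844922\right) \left(y{\left(-1605,\left(-10\right) 4 \cdot 14 \right)} - 2598410\right) = \left(-580615 - 4844922\right) \left(-1894 - 2598410\right) = \left(-5425537\right) \left(-2600304\right) = 14108045563248$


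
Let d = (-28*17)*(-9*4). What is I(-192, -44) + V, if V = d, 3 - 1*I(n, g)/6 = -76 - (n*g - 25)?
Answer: 68148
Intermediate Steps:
d = 17136 (d = -476*(-36) = 17136)
I(n, g) = 324 + 6*g*n (I(n, g) = 18 - 6*(-76 - (n*g - 25)) = 18 - 6*(-76 - (g*n - 25)) = 18 - 6*(-76 - (-25 + g*n)) = 18 - 6*(-76 + (25 - g*n)) = 18 - 6*(-51 - g*n) = 18 + (306 + 6*g*n) = 324 + 6*g*n)
V = 17136
I(-192, -44) + V = (324 + 6*(-44)*(-192)) + 17136 = (324 + 50688) + 17136 = 51012 + 17136 = 68148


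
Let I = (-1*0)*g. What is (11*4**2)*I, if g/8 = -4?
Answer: 0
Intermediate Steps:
g = -32 (g = 8*(-4) = -32)
I = 0 (I = -1*0*(-32) = 0*(-32) = 0)
(11*4**2)*I = (11*4**2)*0 = (11*16)*0 = 176*0 = 0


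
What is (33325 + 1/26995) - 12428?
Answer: 564114516/26995 ≈ 20897.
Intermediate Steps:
(33325 + 1/26995) - 12428 = 899608376/26995 - 12428 = 564114516/26995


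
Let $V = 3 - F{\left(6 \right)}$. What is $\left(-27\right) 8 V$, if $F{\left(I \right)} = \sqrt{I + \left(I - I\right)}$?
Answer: $-648 + 216 \sqrt{6} \approx -118.91$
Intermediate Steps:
$F{\left(I \right)} = \sqrt{I}$ ($F{\left(I \right)} = \sqrt{I + 0} = \sqrt{I}$)
$V = 3 - \sqrt{6} \approx 0.55051$
$\left(-27\right) 8 V = \left(-27\right) 8 \left(3 - \sqrt{6}\right) = - 216 \left(3 - \sqrt{6}\right) = -648 + 216 \sqrt{6}$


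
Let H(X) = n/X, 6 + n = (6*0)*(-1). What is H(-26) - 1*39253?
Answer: -510286/13 ≈ -39253.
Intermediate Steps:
n = -6 (n = -6 + (6*0)*(-1) = -6 + 0*(-1) = -6 + 0 = -6)
H(X) = -6/X
H(-26) - 1*39253 = -6/(-26) - 1*39253 = -6*(-1/26) - 39253 = 3/13 - 39253 = -510286/13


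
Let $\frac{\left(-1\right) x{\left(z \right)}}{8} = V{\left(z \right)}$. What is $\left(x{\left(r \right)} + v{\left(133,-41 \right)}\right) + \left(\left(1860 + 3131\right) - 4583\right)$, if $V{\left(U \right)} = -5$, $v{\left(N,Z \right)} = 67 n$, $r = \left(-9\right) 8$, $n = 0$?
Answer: $448$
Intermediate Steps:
$r = -72$
$v{\left(N,Z \right)} = 0$ ($v{\left(N,Z \right)} = 67 \cdot 0 = 0$)
$x{\left(z \right)} = 40$ ($x{\left(z \right)} = \left(-8\right) \left(-5\right) = 40$)
$\left(x{\left(r \right)} + v{\left(133,-41 \right)}\right) + \left(\left(1860 + 3131\right) - 4583\right) = \left(40 + 0\right) + \left(\left(1860 + 3131\right) - 4583\right) = 40 + \left(4991 - 4583\right) = 40 + 408 = 448$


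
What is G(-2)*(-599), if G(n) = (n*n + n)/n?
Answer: 599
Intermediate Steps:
G(n) = (n + n**2)/n (G(n) = (n**2 + n)/n = (n + n**2)/n)
G(-2)*(-599) = (1 - 2)*(-599) = -1*(-599) = 599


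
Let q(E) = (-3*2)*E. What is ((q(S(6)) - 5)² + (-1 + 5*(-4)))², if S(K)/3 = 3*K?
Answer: 11711568400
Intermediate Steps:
S(K) = 9*K (S(K) = 3*(3*K) = 9*K)
q(E) = -6*E
((q(S(6)) - 5)² + (-1 + 5*(-4)))² = ((-54*6 - 5)² + (-1 + 5*(-4)))² = ((-6*54 - 5)² + (-1 - 20))² = ((-324 - 5)² - 21)² = ((-329)² - 21)² = (108241 - 21)² = 108220² = 11711568400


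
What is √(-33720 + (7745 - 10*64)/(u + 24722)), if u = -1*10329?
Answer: I*√6985280638015/14393 ≈ 183.63*I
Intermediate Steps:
u = -10329
√(-33720 + (7745 - 10*64)/(u + 24722)) = √(-33720 + (7745 - 10*64)/(-10329 + 24722)) = √(-33720 + (7745 - 640)/14393) = √(-33720 + 7105*(1/14393)) = √(-33720 + 7105/14393) = √(-485324855/14393) = I*√6985280638015/14393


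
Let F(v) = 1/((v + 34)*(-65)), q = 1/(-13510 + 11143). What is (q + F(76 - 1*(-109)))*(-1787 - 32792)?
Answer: 191360186/11231415 ≈ 17.038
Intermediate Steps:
q = -1/2367 (q = 1/(-2367) = -1/2367 ≈ -0.00042248)
F(v) = -1/(65*(34 + v)) (F(v) = -1/65/(34 + v) = -1/(65*(34 + v)))
(q + F(76 - 1*(-109)))*(-1787 - 32792) = (-1/2367 - 1/(2210 + 65*(76 - 1*(-109))))*(-1787 - 32792) = (-1/2367 - 1/(2210 + 65*(76 + 109)))*(-34579) = (-1/2367 - 1/(2210 + 65*185))*(-34579) = (-1/2367 - 1/(2210 + 12025))*(-34579) = (-1/2367 - 1/14235)*(-34579) = -5534/11231415*(-34579) = 191360186/11231415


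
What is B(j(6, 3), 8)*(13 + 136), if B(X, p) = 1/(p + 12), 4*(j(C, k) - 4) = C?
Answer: 149/20 ≈ 7.4500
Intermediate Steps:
j(C, k) = 4 + C/4
B(X, p) = 1/(12 + p)
B(j(6, 3), 8)*(13 + 136) = (13 + 136)/(12 + 8) = 149/20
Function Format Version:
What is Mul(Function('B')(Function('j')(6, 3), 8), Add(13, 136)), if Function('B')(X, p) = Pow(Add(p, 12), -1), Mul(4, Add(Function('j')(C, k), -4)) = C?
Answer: Rational(149, 20) ≈ 7.4500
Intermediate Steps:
Function('j')(C, k) = Add(4, Mul(Rational(1, 4), C))
Function('B')(X, p) = Pow(Add(12, p), -1)
Mul(Function('B')(Function('j')(6, 3), 8), Add(13, 136)) = Mul(Pow(Add(12, 8), -1), Add(13, 136)) = Mul(Pow(20, -1), 149) = Mul(Rational(1, 20), 149) = Rational(149, 20)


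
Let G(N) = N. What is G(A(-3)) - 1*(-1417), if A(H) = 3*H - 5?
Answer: 1403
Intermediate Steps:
A(H) = -5 + 3*H
G(A(-3)) - 1*(-1417) = (-5 + 3*(-3)) - 1*(-1417) = (-5 - 9) + 1417 = -14 + 1417 = 1403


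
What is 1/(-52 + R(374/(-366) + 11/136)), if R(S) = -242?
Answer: -1/294 ≈ -0.0034014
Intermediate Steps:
1/(-52 + R(374/(-366) + 11/136)) = 1/(-52 - 242) = 1/(-294) = -1/294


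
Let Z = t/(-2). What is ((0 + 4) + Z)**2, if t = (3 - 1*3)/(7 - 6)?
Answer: 16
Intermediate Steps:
t = 0 (t = (3 - 3)/1 = 0*1 = 0)
Z = 0 (Z = 0/(-2) = 0*(-1/2) = 0)
((0 + 4) + Z)**2 = ((0 + 4) + 0)**2 = (4 + 0)**2 = 4**2 = 16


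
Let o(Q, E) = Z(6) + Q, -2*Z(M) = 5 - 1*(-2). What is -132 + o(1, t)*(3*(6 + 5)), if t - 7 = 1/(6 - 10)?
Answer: -429/2 ≈ -214.50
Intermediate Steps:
Z(M) = -7/2 (Z(M) = -(5 - 1*(-2))/2 = -(5 + 2)/2 = -½*7 = -7/2)
t = 27/4 (t = 7 + 1/(6 - 10) = 7 + 1/(-4) = 7 - ¼ = 27/4 ≈ 6.7500)
o(Q, E) = -7/2 + Q
-132 + o(1, t)*(3*(6 + 5)) = -132 + (-7/2 + 1)*(3*(6 + 5)) = -132 - 15*11/2 = -132 - 5/2*33 = -132 - 165/2 = -429/2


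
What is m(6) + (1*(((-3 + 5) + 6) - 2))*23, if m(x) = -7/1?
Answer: 131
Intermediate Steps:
m(x) = -7 (m(x) = -7*1 = -7)
m(6) + (1*(((-3 + 5) + 6) - 2))*23 = -7 + (1*(((-3 + 5) + 6) - 2))*23 = -7 + (1*((2 + 6) - 2))*23 = -7 + (1*(8 - 2))*23 = -7 + (1*6)*23 = -7 + 6*23 = -7 + 138 = 131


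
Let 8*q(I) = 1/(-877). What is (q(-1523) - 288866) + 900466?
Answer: 4290985599/7016 ≈ 6.1160e+5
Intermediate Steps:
q(I) = -1/7016 (q(I) = (⅛)/(-877) = (⅛)*(-1/877) = -1/7016)
(q(-1523) - 288866) + 900466 = (-1/7016 - 288866) + 900466 = -2026683857/7016 + 900466 = 4290985599/7016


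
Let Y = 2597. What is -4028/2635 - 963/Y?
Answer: -12998221/6843095 ≈ -1.8995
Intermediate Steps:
-4028/2635 - 963/Y = -4028/2635 - 963/2597 = -12998221/6843095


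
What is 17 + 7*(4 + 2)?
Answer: 59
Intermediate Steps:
17 + 7*(4 + 2) = 17 + 7*6 = 17 + 42 = 59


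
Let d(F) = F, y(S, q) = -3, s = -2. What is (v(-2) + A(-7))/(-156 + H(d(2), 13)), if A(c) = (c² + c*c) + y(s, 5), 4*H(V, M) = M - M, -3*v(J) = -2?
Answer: -287/468 ≈ -0.61325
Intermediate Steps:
v(J) = ⅔ (v(J) = -⅓*(-2) = ⅔)
H(V, M) = 0 (H(V, M) = (M - M)/4 = (¼)*0 = 0)
A(c) = -3 + 2*c² (A(c) = (c² + c*c) - 3 = (c² + c²) - 3 = 2*c² - 3 = -3 + 2*c²)
(v(-2) + A(-7))/(-156 + H(d(2), 13)) = (⅔ + (-3 + 2*(-7)²))/(-156 + 0) = (⅔ + (-3 + 2*49))/(-156) = -(⅔ + (-3 + 98))/156 = -(⅔ + 95)/156 = -1/156*287/3 = -287/468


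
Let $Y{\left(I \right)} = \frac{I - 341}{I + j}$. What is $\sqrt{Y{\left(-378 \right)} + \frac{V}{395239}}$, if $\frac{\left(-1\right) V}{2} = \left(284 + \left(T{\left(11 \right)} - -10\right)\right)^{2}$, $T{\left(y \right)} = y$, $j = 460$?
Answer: $\frac{i \sqrt{9704501245767718}}{32409598} \approx 3.0396 i$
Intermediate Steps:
$Y{\left(I \right)} = \frac{-341 + I}{460 + I}$ ($Y{\left(I \right)} = \frac{I - 341}{I + 460} = \frac{-341 + I}{460 + I}$)
$V = -186050$ ($V = - 2 \left(284 + \left(11 - -10\right)\right)^{2} = - 2 \left(284 + \left(11 + 10\right)\right)^{2} = - 2 \left(284 + 21\right)^{2} = - 2 \cdot 305^{2} = \left(-2\right) 93025 = -186050$)
$\sqrt{Y{\left(-378 \right)} + \frac{V}{395239}} = \sqrt{\frac{-341 - 378}{460 - 378} - \frac{186050}{395239}} = \sqrt{\frac{1}{82} \left(-719\right) - \frac{186050}{395239}} = \sqrt{- \frac{719}{82} - \frac{186050}{395239}} = \sqrt{- \frac{299432941}{32409598}} = \frac{i \sqrt{9704501245767718}}{32409598}$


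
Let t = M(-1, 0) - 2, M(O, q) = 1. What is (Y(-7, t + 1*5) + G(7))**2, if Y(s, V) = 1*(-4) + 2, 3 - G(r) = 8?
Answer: 49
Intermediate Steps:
G(r) = -5 (G(r) = 3 - 1*8 = 3 - 8 = -5)
t = -1 (t = 1 - 2 = -1)
Y(s, V) = -2 (Y(s, V) = -4 + 2 = -2)
(Y(-7, t + 1*5) + G(7))**2 = (-2 - 5)**2 = (-7)**2 = 49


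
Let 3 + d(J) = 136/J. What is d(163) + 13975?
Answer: 2277572/163 ≈ 13973.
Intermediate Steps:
d(J) = -3 + 136/J
d(163) + 13975 = (-3 + 136/163) + 13975 = -353/163 + 13975 = 2277572/163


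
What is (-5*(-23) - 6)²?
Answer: 11881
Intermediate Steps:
(-5*(-23) - 6)² = (115 - 6)² = 109² = 11881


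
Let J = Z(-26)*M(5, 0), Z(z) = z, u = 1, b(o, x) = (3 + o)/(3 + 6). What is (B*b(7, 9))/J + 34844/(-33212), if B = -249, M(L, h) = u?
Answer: 3106016/323817 ≈ 9.5919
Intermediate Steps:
b(o, x) = ⅓ + o/9 (b(o, x) = (3 + o)/9 = (3 + o)*(⅑) = ⅓ + o/9)
M(L, h) = 1
J = -26 (J = -26*1 = -26)
(B*b(7, 9))/J + 34844/(-33212) = -249*(⅓ + (⅑)*7)/(-26) + 34844/(-33212) = -249*(⅓ + 7/9)*(-1/26) + 34844*(-1/33212) = -249*10/9*(-1/26) - 8711/8303 = -830/3*(-1/26) - 8711/8303 = 415/39 - 8711/8303 = 3106016/323817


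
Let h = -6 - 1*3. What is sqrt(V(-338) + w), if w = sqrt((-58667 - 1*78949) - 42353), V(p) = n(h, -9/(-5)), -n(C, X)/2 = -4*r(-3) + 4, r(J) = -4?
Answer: sqrt(-40 + I*sqrt(179969)) ≈ 13.894 + 15.266*I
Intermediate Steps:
h = -9 (h = -6 - 3 = -9)
n(C, X) = -40 (n(C, X) = -2*(-4*(-4) + 4) = -2*(16 + 4) = -2*20 = -40)
V(p) = -40
w = I*sqrt(179969) (w = sqrt((-58667 - 78949) - 42353) = sqrt(-137616 - 42353) = sqrt(-179969) = I*sqrt(179969) ≈ 424.23*I)
sqrt(V(-338) + w) = sqrt(-40 + I*sqrt(179969))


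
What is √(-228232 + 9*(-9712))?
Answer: 2*I*√78910 ≈ 561.82*I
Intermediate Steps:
√(-228232 + 9*(-9712)) = √(-228232 - 87408) = √(-315640) = 2*I*√78910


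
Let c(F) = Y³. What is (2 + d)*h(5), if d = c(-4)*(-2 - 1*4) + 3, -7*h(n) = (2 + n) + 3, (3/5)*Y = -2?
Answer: -20450/63 ≈ -324.60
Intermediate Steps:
Y = -10/3 (Y = (5/3)*(-2) = -10/3 ≈ -3.3333)
c(F) = -1000/27 (c(F) = (-10/3)³ = -1000/27)
h(n) = -5/7 - n/7 (h(n) = -((2 + n) + 3)/7 = -(5 + n)/7 = -5/7 - n/7)
d = 2027/9 (d = -1000*(-2 - 1*4)/27 + 3 = -1000*(-2 - 4)/27 + 3 = -1000/27*(-6) + 3 = 2000/9 + 3 = 2027/9 ≈ 225.22)
(2 + d)*h(5) = (2 + 2027/9)*(-5/7 - ⅐*5) = 2045*(-5/7 - 5/7)/9 = (2045/9)*(-10/7) = -20450/63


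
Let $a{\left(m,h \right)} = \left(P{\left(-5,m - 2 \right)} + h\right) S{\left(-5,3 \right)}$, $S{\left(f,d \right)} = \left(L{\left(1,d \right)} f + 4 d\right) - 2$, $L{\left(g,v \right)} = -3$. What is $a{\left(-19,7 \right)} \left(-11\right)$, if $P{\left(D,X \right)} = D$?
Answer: $-550$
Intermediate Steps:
$S{\left(f,d \right)} = -2 - 3 f + 4 d$ ($S{\left(f,d \right)} = \left(- 3 f + 4 d\right) - 2 = -2 - 3 f + 4 d$)
$a{\left(m,h \right)} = -125 + 25 h$ ($a{\left(m,h \right)} = \left(-5 + h\right) \left(-2 - -15 + 4 \cdot 3\right) = \left(-5 + h\right) \left(-2 + 15 + 12\right) = \left(-5 + h\right) 25 = -125 + 25 h$)
$a{\left(-19,7 \right)} \left(-11\right) = \left(-125 + 25 \cdot 7\right) \left(-11\right) = \left(-125 + 175\right) \left(-11\right) = 50 \left(-11\right) = -550$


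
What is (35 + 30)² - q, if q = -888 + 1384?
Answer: 3729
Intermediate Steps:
q = 496
(35 + 30)² - q = (35 + 30)² - 1*496 = 65² - 496 = 4225 - 496 = 3729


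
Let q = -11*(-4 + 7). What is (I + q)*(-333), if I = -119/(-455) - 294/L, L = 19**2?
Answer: 262176894/23465 ≈ 11173.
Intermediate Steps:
L = 361
q = -33 (q = -11*3 = -33)
I = -12973/23465 (I = -119/(-455) - 294/361 = -119*(-1/455) - 294*1/361 = 17/65 - 294/361 = -12973/23465 ≈ -0.55287)
(I + q)*(-333) = (-12973/23465 - 33)*(-333) = -787318/23465*(-333) = 262176894/23465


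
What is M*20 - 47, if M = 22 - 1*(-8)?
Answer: 553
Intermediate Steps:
M = 30 (M = 22 + 8 = 30)
M*20 - 47 = 30*20 - 47 = 600 - 47 = 553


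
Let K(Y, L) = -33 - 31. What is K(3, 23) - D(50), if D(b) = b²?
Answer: -2564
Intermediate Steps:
K(Y, L) = -64
K(3, 23) - D(50) = -64 - 1*50² = -64 - 1*2500 = -64 - 2500 = -2564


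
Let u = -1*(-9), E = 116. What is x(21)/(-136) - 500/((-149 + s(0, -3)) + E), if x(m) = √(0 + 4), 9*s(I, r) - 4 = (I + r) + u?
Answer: 305713/19516 ≈ 15.665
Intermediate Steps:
u = 9
s(I, r) = 13/9 + I/9 + r/9 (s(I, r) = 4/9 + ((I + r) + 9)/9 = 4/9 + (9 + I + r)/9 = 4/9 + (1 + I/9 + r/9) = 13/9 + I/9 + r/9)
x(m) = 2 (x(m) = √4 = 2)
x(21)/(-136) - 500/((-149 + s(0, -3)) + E) = 2/(-136) - 500/((-149 + (13/9 + (⅑)*0 + (⅑)*(-3))) + 116) = 2*(-1/136) - 500/((-149 + (13/9 + 0 - ⅓)) + 116) = -1/68 - 500/((-149 + 10/9) + 116) = -1/68 - 500/(-1331/9 + 116) = -1/68 - 500/(-287/9) = -1/68 - 500*(-9/287) = -1/68 + 4500/287 = 305713/19516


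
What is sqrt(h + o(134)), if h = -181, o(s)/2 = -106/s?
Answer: I*sqrt(819611)/67 ≈ 13.512*I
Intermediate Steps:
o(s) = -212/s (o(s) = 2*(-106/s) = -212/s)
sqrt(h + o(134)) = sqrt(-181 - 212/134) = sqrt(-181 - 212*1/134) = sqrt(-181 - 106/67) = sqrt(-12233/67) = I*sqrt(819611)/67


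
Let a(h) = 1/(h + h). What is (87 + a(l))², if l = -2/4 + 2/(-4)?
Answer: 29929/4 ≈ 7482.3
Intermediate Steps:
l = -1 (l = -2*¼ + 2*(-¼) = -½ - ½ = -1)
a(h) = 1/(2*h)
(87 + a(l))² = (87 + (½)/(-1))² = (87 + (½)*(-1))² = (87 - ½)² = (173/2)² = 29929/4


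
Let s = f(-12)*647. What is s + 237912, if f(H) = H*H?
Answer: 331080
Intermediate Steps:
f(H) = H²
s = 93168 (s = (-12)²*647 = 144*647 = 93168)
s + 237912 = 93168 + 237912 = 331080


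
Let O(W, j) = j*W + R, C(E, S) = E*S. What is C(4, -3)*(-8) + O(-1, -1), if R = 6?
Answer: 103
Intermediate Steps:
O(W, j) = 6 + W*j (O(W, j) = j*W + 6 = W*j + 6 = 6 + W*j)
C(4, -3)*(-8) + O(-1, -1) = (4*(-3))*(-8) + (6 - 1*(-1)) = -12*(-8) + (6 + 1) = 96 + 7 = 103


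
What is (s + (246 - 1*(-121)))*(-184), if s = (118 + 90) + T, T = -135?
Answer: -80960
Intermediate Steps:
s = 73 (s = (118 + 90) - 135 = 208 - 135 = 73)
(s + (246 - 1*(-121)))*(-184) = (73 + (246 - 1*(-121)))*(-184) = (73 + (246 + 121))*(-184) = (73 + 367)*(-184) = 440*(-184) = -80960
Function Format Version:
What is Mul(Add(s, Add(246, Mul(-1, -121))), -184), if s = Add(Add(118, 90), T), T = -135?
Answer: -80960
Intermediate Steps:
s = 73 (s = Add(Add(118, 90), -135) = Add(208, -135) = 73)
Mul(Add(s, Add(246, Mul(-1, -121))), -184) = Mul(Add(73, Add(246, Mul(-1, -121))), -184) = Mul(Add(73, Add(246, 121)), -184) = Mul(Add(73, 367), -184) = Mul(440, -184) = -80960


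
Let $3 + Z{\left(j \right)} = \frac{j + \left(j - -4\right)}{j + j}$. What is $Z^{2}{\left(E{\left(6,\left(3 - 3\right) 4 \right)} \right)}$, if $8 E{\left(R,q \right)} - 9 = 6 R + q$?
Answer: $\frac{5476}{2025} \approx 2.7042$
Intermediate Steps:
$E{\left(R,q \right)} = \frac{9}{8} + \frac{q}{8} + \frac{3 R}{4}$ ($E{\left(R,q \right)} = \frac{9}{8} + \frac{6 R + q}{8} = \frac{9}{8} + \frac{q + 6 R}{8} = \frac{9}{8} + \left(\frac{q}{8} + \frac{3 R}{4}\right) = \frac{9}{8} + \frac{q}{8} + \frac{3 R}{4}$)
$Z{\left(j \right)} = -3 + \frac{4 + 2 j}{2 j}$ ($Z{\left(j \right)} = -3 + \frac{j + \left(j - -4\right)}{j + j} = -3 + \frac{j + \left(j + 4\right)}{2 j} = -3 + \left(j + \left(4 + j\right)\right) \frac{1}{2 j} = -3 + \left(4 + 2 j\right) \frac{1}{2 j} = -3 + \frac{4 + 2 j}{2 j}$)
$Z^{2}{\left(E{\left(6,\left(3 - 3\right) 4 \right)} \right)} = \left(-2 + \frac{2}{\frac{9}{8} + \frac{\left(3 - 3\right) 4}{8} + \frac{3}{4} \cdot 6}\right)^{2} = \left(-2 + \frac{2}{\frac{9}{8} + \frac{0 \cdot 4}{8} + \frac{9}{2}}\right)^{2} = \left(-2 + \frac{2}{\frac{9}{8} + \frac{1}{8} \cdot 0 + \frac{9}{2}}\right)^{2} = \left(-2 + \frac{2}{\frac{9}{8} + 0 + \frac{9}{2}}\right)^{2} = \left(-2 + \frac{2}{\frac{45}{8}}\right)^{2} = \left(-2 + 2 \cdot \frac{8}{45}\right)^{2} = \left(-2 + \frac{16}{45}\right)^{2} = \left(- \frac{74}{45}\right)^{2} = \frac{5476}{2025}$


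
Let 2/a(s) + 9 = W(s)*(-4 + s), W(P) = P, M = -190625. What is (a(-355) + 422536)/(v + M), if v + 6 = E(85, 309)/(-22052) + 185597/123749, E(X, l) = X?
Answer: -36735464747483698426/16573412505170630931 ≈ -2.2165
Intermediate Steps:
a(s) = 2/(-9 + s*(-4 + s))
v = -12291211309/2728912948 (v = -6 + (85/(-22052) + 185597/123749) = -6 + (85*(-1/22052) + 185597*(1/123749)) = -6 + (-85/22052 + 185597/123749) = -6 + 4082266379/2728912948 = -12291211309/2728912948 ≈ -4.5041)
(a(-355) + 422536)/(v + M) = (2/(-9 + (-355)² - 4*(-355)) + 422536)/(-12291211309/2728912948 - 190625) = (2/(-9 + 126025 + 1420) + 422536)/(-520211321923809/2728912948) = (2/127436 + 422536)*(-2728912948/520211321923809) = (2*(1/127436) + 422536)*(-2728912948/520211321923809) = (1/63718 + 422536)*(-2728912948/520211321923809) = (26923148849/63718)*(-2728912948/520211321923809) = -36735464747483698426/16573412505170630931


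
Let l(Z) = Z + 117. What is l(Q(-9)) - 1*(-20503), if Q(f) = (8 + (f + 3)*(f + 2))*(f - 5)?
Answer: 19920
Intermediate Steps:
Q(f) = (-5 + f)*(8 + (2 + f)*(3 + f)) (Q(f) = (8 + (3 + f)*(2 + f))*(-5 + f) = (8 + (2 + f)*(3 + f))*(-5 + f) = (-5 + f)*(8 + (2 + f)*(3 + f)))
l(Z) = 117 + Z
l(Q(-9)) - 1*(-20503) = (117 + (-70 + (-9)³ - 11*(-9))) - 1*(-20503) = (117 + (-70 - 729 + 99)) + 20503 = (117 - 700) + 20503 = -583 + 20503 = 19920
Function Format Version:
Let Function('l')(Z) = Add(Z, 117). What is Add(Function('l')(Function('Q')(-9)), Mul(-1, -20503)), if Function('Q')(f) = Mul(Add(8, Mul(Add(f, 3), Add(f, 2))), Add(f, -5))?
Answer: 19920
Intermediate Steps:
Function('Q')(f) = Mul(Add(-5, f), Add(8, Mul(Add(2, f), Add(3, f)))) (Function('Q')(f) = Mul(Add(8, Mul(Add(3, f), Add(2, f))), Add(-5, f)) = Mul(Add(8, Mul(Add(2, f), Add(3, f))), Add(-5, f)) = Mul(Add(-5, f), Add(8, Mul(Add(2, f), Add(3, f)))))
Function('l')(Z) = Add(117, Z)
Add(Function('l')(Function('Q')(-9)), Mul(-1, -20503)) = Add(Add(117, Add(-70, Pow(-9, 3), Mul(-11, -9))), Mul(-1, -20503)) = Add(Add(117, Add(-70, -729, 99)), 20503) = Add(Add(117, -700), 20503) = Add(-583, 20503) = 19920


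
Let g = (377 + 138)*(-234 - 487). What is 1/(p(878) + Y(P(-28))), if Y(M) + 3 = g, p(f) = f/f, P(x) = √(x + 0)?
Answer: -1/371317 ≈ -2.6931e-6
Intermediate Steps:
P(x) = √x
p(f) = 1
g = -371315 (g = 515*(-721) = -371315)
Y(M) = -371318 (Y(M) = -3 - 371315 = -371318)
1/(p(878) + Y(P(-28))) = 1/(1 - 371318) = 1/(-371317) = -1/371317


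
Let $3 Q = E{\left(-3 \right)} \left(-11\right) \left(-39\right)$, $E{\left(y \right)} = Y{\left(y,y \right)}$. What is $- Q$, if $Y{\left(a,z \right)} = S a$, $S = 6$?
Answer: $2574$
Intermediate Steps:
$Y{\left(a,z \right)} = 6 a$
$E{\left(y \right)} = 6 y$
$Q = -2574$ ($Q = \frac{6 \left(-3\right) \left(-11\right) \left(-39\right)}{3} = \frac{\left(-18\right) \left(-11\right) \left(-39\right)}{3} = \frac{198 \left(-39\right)}{3} = \frac{1}{3} \left(-7722\right) = -2574$)
$- Q = \left(-1\right) \left(-2574\right) = 2574$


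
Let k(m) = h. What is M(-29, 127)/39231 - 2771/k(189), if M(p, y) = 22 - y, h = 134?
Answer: -36241057/1752318 ≈ -20.682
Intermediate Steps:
k(m) = 134
M(-29, 127)/39231 - 2771/k(189) = (22 - 1*127)/39231 - 2771/134 = (22 - 127)*(1/39231) - 2771*1/134 = -105*1/39231 - 2771/134 = -35/13077 - 2771/134 = -36241057/1752318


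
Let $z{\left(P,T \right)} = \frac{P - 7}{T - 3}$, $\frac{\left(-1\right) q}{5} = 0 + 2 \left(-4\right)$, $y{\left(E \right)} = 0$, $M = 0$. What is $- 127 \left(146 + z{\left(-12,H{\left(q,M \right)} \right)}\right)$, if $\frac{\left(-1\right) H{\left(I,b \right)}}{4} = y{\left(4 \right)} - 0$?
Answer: $- \frac{58039}{3} \approx -19346.0$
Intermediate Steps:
$q = 40$ ($q = - 5 \left(0 + 2 \left(-4\right)\right) = - 5 \left(0 - 8\right) = \left(-5\right) \left(-8\right) = 40$)
$H{\left(I,b \right)} = 0$ ($H{\left(I,b \right)} = - 4 \left(0 - 0\right) = - 4 \left(0 + 0\right) = \left(-4\right) 0 = 0$)
$z{\left(P,T \right)} = \frac{-7 + P}{-3 + T}$ ($z{\left(P,T \right)} = \frac{-7 + P}{T + \left(-4 + 1\right)} = \frac{-7 + P}{T - 3} = \frac{-7 + P}{-3 + T}$)
$- 127 \left(146 + z{\left(-12,H{\left(q,M \right)} \right)}\right) = - 127 \left(146 + \frac{-7 - 12}{-3 + 0}\right) = - 127 \left(146 + \frac{1}{-3} \left(-19\right)\right) = - 127 \left(146 - - \frac{19}{3}\right) = - 127 \left(146 + \frac{19}{3}\right) = \left(-127\right) \frac{457}{3} = - \frac{58039}{3}$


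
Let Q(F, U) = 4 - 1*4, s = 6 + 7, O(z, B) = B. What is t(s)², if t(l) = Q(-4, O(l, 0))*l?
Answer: 0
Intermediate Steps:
s = 13
Q(F, U) = 0 (Q(F, U) = 4 - 4 = 0)
t(l) = 0 (t(l) = 0*l = 0)
t(s)² = 0² = 0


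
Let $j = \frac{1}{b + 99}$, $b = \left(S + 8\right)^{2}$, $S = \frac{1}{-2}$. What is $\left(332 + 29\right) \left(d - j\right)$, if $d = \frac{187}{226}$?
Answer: $\frac{41595503}{140346} \approx 296.38$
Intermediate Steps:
$S = - \frac{1}{2} \approx -0.5$
$d = \frac{187}{226}$ ($d = 187 \cdot \frac{1}{226} = \frac{187}{226} \approx 0.82743$)
$b = \frac{225}{4}$ ($b = \left(- \frac{1}{2} + 8\right)^{2} = \left(\frac{15}{2}\right)^{2} = \frac{225}{4} \approx 56.25$)
$j = \frac{4}{621}$ ($j = \frac{1}{\frac{225}{4} + 99} = \frac{1}{\frac{621}{4}} = \frac{4}{621} \approx 0.0064412$)
$\left(332 + 29\right) \left(d - j\right) = \left(332 + 29\right) \left(\frac{187}{226} - \frac{4}{621}\right) = 361 \left(\frac{187}{226} - \frac{4}{621}\right) = 361 \cdot \frac{115223}{140346} = \frac{41595503}{140346}$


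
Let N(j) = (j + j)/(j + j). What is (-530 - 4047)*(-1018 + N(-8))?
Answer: 4654809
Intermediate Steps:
N(j) = 1 (N(j) = (2*j)/((2*j)) = (2*j)*(1/(2*j)) = 1)
(-530 - 4047)*(-1018 + N(-8)) = (-530 - 4047)*(-1018 + 1) = -4577*(-1017) = 4654809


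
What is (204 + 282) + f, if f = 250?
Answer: 736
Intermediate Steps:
(204 + 282) + f = (204 + 282) + 250 = 486 + 250 = 736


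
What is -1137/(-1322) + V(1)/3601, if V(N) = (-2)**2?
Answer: 4099625/4760522 ≈ 0.86117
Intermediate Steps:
V(N) = 4
-1137/(-1322) + V(1)/3601 = -1137/(-1322) + 4/3601 = -1137*(-1/1322) + 4*(1/3601) = 1137/1322 + 4/3601 = 4099625/4760522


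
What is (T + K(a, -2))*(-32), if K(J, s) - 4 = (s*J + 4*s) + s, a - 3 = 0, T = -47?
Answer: 1888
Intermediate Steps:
a = 3 (a = 3 + 0 = 3)
K(J, s) = 4 + 5*s + J*s (K(J, s) = 4 + ((s*J + 4*s) + s) = 4 + ((J*s + 4*s) + s) = 4 + ((4*s + J*s) + s) = 4 + (5*s + J*s) = 4 + 5*s + J*s)
(T + K(a, -2))*(-32) = (-47 + (4 + 5*(-2) + 3*(-2)))*(-32) = (-47 + (4 - 10 - 6))*(-32) = (-47 - 12)*(-32) = -59*(-32) = 1888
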